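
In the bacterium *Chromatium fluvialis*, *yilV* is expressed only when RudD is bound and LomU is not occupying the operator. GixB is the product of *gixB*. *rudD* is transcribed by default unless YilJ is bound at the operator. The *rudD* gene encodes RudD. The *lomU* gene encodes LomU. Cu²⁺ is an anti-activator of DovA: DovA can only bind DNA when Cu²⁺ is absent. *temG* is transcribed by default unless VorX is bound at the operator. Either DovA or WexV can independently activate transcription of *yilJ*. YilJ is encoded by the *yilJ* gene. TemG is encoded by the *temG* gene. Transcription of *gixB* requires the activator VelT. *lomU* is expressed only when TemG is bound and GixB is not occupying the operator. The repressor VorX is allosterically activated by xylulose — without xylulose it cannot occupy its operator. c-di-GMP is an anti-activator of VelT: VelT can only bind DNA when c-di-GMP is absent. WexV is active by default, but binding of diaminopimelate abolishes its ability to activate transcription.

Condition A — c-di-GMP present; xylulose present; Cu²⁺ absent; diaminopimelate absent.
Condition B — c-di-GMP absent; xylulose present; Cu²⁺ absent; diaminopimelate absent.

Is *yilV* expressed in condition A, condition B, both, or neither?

neither

Condition A:
c-di-GMP is present, so VelT is inactive.
Required activator VelT is absent, so *gixB* is not transcribed.
So GixB is not produced.
Xylulose is present, so VorX is active.
With repressor VorX bound, *temG* is not transcribed.
So TemG is not produced.
Required activator TemG is absent, so *lomU* is not transcribed.
So LomU is not produced.
Cu²⁺ is absent, so DovA is active.
Diaminopimelate is absent, so WexV is active.
Activator DovA is present, so *yilJ* is transcribed.
So YilJ is produced and active.
With repressor YilJ bound, *rudD* is not transcribed.
So RudD is not produced.
Required activator RudD is absent, so *yilV* is not transcribed.
→ *yilV* is OFF in A.
Condition B:
c-di-GMP is absent, so VelT is active.
No repressor is bound and VelT is active, so *gixB* is transcribed.
So GixB is produced and active.
Xylulose is present, so VorX is active.
With repressor VorX bound, *temG* is not transcribed.
So TemG is not produced.
With repressor GixB bound, *lomU* is not transcribed.
So LomU is not produced.
Cu²⁺ is absent, so DovA is active.
Diaminopimelate is absent, so WexV is active.
Activator DovA is present, so *yilJ* is transcribed.
So YilJ is produced and active.
With repressor YilJ bound, *rudD* is not transcribed.
So RudD is not produced.
Required activator RudD is absent, so *yilV* is not transcribed.
→ *yilV* is OFF in B.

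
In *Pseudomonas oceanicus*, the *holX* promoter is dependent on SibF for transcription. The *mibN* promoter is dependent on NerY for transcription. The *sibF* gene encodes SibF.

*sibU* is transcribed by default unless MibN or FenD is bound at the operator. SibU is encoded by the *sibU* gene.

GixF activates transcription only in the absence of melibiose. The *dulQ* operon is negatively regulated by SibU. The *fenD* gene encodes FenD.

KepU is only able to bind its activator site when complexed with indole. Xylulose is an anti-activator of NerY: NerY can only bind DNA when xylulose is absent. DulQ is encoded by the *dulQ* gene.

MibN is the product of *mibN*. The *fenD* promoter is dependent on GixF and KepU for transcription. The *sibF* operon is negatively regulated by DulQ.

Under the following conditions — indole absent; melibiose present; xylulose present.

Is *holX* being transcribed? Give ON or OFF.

ON

Xylulose is present, so NerY is inactive.
Required activator NerY is absent, so *mibN* is not transcribed.
So MibN is not produced.
Melibiose is present, so GixF is inactive.
Indole is absent, so KepU is inactive.
Required activator GixF is absent, so *fenD* is not transcribed.
So FenD is not produced.
With no repressor bound, *sibU* is transcribed.
So SibU is produced and active.
With repressor SibU bound, *dulQ* is not transcribed.
So DulQ is not produced.
With no repressor bound, *sibF* is transcribed.
So SibF is produced and active.
No repressor is bound and SibF is active, so *holX* is transcribed.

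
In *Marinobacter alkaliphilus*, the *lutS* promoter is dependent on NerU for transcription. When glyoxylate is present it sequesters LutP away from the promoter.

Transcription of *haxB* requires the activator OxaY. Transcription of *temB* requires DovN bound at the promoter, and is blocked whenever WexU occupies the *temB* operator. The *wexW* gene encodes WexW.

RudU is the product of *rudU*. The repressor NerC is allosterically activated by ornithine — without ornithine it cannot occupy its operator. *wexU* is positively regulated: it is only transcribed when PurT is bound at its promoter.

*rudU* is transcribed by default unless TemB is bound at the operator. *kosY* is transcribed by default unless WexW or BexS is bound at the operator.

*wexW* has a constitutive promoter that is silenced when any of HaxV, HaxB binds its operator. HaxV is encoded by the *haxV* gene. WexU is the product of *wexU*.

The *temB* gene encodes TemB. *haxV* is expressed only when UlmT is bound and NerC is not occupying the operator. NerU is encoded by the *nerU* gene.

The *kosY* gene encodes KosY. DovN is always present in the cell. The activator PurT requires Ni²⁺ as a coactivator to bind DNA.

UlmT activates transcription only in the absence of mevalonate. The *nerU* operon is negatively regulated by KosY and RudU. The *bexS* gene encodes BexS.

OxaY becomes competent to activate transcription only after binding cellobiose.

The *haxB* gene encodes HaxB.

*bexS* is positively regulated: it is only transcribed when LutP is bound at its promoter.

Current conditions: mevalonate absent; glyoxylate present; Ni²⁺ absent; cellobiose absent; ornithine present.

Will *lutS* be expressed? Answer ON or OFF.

Ornithine is present, so NerC is active.
Mevalonate is absent, so UlmT is active.
With repressor NerC bound, *haxV* is not transcribed.
So HaxV is not produced.
Cellobiose is absent, so OxaY is inactive.
Required activator OxaY is absent, so *haxB* is not transcribed.
So HaxB is not produced.
With no repressor bound, *wexW* is transcribed.
So WexW is produced and active.
Glyoxylate is present, so LutP is inactive.
Required activator LutP is absent, so *bexS* is not transcribed.
So BexS is not produced.
With repressor WexW bound, *kosY* is not transcribed.
So KosY is not produced.
DovN is produced constitutively and is active.
Ni²⁺ is absent, so PurT is inactive.
Required activator PurT is absent, so *wexU* is not transcribed.
So WexU is not produced.
No repressor is bound and DovN is active, so *temB* is transcribed.
So TemB is produced and active.
With repressor TemB bound, *rudU* is not transcribed.
So RudU is not produced.
With no repressor bound, *nerU* is transcribed.
So NerU is produced and active.
No repressor is bound and NerU is active, so *lutS* is transcribed.

ON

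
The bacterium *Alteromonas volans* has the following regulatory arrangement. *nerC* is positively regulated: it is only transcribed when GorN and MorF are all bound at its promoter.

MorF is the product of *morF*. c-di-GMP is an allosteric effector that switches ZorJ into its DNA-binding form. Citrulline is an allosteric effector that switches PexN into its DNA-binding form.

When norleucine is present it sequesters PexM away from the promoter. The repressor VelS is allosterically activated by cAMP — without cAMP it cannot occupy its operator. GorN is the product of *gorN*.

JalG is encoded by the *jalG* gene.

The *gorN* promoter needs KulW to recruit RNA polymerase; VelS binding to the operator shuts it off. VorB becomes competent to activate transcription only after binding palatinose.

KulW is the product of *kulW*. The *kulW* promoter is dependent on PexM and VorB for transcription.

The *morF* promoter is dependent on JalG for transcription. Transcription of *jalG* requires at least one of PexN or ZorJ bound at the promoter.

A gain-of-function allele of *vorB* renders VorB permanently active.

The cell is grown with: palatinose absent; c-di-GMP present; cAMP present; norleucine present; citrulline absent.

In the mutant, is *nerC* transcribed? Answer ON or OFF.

Norleucine is present, so PexM is inactive.
VorB is constitutively active in this strain.
Required activator PexM is absent, so *kulW* is not transcribed.
So KulW is not produced.
cAMP is present, so VelS is active.
With repressor VelS bound, *gorN* is not transcribed.
So GorN is not produced.
Citrulline is absent, so PexN is inactive.
c-di-GMP is present, so ZorJ is active.
Activator ZorJ is present, so *jalG* is transcribed.
So JalG is produced and active.
No repressor is bound and JalG is active, so *morF* is transcribed.
So MorF is produced and active.
Required activator GorN is absent, so *nerC* is not transcribed.

OFF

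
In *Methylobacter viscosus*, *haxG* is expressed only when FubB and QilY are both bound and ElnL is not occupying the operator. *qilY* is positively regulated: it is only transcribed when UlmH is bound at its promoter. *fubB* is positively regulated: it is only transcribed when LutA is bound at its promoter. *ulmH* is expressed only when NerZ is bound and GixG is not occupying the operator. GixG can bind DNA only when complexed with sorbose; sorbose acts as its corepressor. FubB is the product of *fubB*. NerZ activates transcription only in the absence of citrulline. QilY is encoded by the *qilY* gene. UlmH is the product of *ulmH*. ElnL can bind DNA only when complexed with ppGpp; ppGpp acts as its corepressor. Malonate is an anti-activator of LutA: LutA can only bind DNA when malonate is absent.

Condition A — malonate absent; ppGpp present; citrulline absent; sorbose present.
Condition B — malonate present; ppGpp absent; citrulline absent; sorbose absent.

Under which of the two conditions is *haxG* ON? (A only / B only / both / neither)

Condition A:
Malonate is absent, so LutA is active.
No repressor is bound and LutA is active, so *fubB* is transcribed.
So FubB is produced and active.
ppGpp is present, so ElnL is active.
Citrulline is absent, so NerZ is active.
Sorbose is present, so GixG is active.
With repressor GixG bound, *ulmH* is not transcribed.
So UlmH is not produced.
Required activator UlmH is absent, so *qilY* is not transcribed.
So QilY is not produced.
With repressor ElnL bound, *haxG* is not transcribed.
→ *haxG* is OFF in A.
Condition B:
Malonate is present, so LutA is inactive.
Required activator LutA is absent, so *fubB* is not transcribed.
So FubB is not produced.
ppGpp is absent, so ElnL is inactive.
Citrulline is absent, so NerZ is active.
Sorbose is absent, so GixG is inactive.
No repressor is bound and NerZ is active, so *ulmH* is transcribed.
So UlmH is produced and active.
No repressor is bound and UlmH is active, so *qilY* is transcribed.
So QilY is produced and active.
Required activator FubB is absent, so *haxG* is not transcribed.
→ *haxG* is OFF in B.

neither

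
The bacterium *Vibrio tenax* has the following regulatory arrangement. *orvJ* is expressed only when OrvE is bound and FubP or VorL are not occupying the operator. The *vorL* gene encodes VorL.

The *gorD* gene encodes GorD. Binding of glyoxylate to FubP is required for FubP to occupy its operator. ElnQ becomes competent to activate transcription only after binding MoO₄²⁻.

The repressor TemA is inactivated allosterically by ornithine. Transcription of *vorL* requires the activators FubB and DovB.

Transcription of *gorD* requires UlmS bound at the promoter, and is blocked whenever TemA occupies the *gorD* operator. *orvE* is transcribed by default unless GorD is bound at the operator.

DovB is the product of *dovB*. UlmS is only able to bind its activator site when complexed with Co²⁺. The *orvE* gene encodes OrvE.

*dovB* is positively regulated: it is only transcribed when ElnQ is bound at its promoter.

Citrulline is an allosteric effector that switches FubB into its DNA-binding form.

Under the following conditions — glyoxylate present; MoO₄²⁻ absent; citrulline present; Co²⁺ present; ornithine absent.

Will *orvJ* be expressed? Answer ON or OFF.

OFF

Glyoxylate is present, so FubP is active.
Co²⁺ is present, so UlmS is active.
Ornithine is absent, so TemA is active.
With repressor TemA bound, *gorD* is not transcribed.
So GorD is not produced.
With no repressor bound, *orvE* is transcribed.
So OrvE is produced and active.
Citrulline is present, so FubB is active.
MoO₄²⁻ is absent, so ElnQ is inactive.
Required activator ElnQ is absent, so *dovB* is not transcribed.
So DovB is not produced.
Required activator DovB is absent, so *vorL* is not transcribed.
So VorL is not produced.
With repressor FubP bound, *orvJ* is not transcribed.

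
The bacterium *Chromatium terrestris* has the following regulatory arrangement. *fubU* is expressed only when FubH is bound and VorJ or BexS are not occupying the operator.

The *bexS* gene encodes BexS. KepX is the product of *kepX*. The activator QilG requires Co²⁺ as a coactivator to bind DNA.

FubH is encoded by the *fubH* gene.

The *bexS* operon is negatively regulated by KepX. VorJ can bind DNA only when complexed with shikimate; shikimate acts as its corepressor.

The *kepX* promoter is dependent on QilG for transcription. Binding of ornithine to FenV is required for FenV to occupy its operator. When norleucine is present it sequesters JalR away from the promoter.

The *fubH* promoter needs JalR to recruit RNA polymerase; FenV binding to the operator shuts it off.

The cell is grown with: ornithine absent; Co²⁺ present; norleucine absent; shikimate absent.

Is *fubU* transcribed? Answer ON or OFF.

ON

Norleucine is absent, so JalR is active.
Ornithine is absent, so FenV is inactive.
No repressor is bound and JalR is active, so *fubH* is transcribed.
So FubH is produced and active.
Shikimate is absent, so VorJ is inactive.
Co²⁺ is present, so QilG is active.
No repressor is bound and QilG is active, so *kepX* is transcribed.
So KepX is produced and active.
With repressor KepX bound, *bexS* is not transcribed.
So BexS is not produced.
No repressor is bound and FubH is active, so *fubU* is transcribed.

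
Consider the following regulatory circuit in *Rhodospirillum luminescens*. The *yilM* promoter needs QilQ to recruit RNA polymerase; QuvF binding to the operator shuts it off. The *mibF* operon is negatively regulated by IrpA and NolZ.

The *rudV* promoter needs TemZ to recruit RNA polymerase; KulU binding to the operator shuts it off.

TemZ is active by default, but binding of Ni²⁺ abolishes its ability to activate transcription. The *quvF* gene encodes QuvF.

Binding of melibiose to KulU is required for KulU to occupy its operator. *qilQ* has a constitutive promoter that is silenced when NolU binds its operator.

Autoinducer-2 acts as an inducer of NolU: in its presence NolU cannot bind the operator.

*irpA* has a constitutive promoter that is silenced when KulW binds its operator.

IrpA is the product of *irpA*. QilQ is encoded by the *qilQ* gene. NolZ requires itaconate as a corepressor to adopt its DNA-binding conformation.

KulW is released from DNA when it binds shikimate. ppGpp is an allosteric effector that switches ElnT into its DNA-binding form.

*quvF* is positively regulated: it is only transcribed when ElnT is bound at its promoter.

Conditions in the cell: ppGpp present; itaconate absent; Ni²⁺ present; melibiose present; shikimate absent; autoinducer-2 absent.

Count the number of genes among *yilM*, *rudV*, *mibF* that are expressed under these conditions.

1

Autoinducer-2 is absent, so NolU is active.
With repressor NolU bound, *qilQ* is not transcribed.
So QilQ is not produced.
ppGpp is present, so ElnT is active.
No repressor is bound and ElnT is active, so *quvF* is transcribed.
So QuvF is produced and active.
With repressor QuvF bound, *yilM* is not transcribed.
→ *yilM* is OFF.
Melibiose is present, so KulU is active.
Ni²⁺ is present, so TemZ is inactive.
With repressor KulU bound, *rudV* is not transcribed.
→ *rudV* is OFF.
Shikimate is absent, so KulW is active.
With repressor KulW bound, *irpA* is not transcribed.
So IrpA is not produced.
Itaconate is absent, so NolZ is inactive.
With no repressor bound, *mibF* is transcribed.
→ *mibF* is ON.
1 of the 3 genes is transcribed.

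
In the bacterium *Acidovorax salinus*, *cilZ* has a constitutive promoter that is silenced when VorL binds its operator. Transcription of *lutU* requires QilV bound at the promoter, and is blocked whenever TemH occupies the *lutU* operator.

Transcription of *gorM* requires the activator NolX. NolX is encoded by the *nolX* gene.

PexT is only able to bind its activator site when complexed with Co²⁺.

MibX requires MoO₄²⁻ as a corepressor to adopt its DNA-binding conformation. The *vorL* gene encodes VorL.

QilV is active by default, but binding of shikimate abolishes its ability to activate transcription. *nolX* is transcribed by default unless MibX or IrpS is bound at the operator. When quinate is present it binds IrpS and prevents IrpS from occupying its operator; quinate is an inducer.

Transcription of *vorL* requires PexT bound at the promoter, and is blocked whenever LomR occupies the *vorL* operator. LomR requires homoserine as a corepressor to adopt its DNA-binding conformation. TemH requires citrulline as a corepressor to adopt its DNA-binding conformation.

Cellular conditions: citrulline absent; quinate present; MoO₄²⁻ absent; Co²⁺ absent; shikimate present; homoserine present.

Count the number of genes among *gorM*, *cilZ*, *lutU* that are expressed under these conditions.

2

MoO₄²⁻ is absent, so MibX is inactive.
Quinate is present, so IrpS is inactive.
With no repressor bound, *nolX* is transcribed.
So NolX is produced and active.
No repressor is bound and NolX is active, so *gorM* is transcribed.
→ *gorM* is ON.
Homoserine is present, so LomR is active.
Co²⁺ is absent, so PexT is inactive.
With repressor LomR bound, *vorL* is not transcribed.
So VorL is not produced.
With no repressor bound, *cilZ* is transcribed.
→ *cilZ* is ON.
Citrulline is absent, so TemH is inactive.
Shikimate is present, so QilV is inactive.
Required activator QilV is absent, so *lutU* is not transcribed.
→ *lutU* is OFF.
2 of the 3 genes are transcribed.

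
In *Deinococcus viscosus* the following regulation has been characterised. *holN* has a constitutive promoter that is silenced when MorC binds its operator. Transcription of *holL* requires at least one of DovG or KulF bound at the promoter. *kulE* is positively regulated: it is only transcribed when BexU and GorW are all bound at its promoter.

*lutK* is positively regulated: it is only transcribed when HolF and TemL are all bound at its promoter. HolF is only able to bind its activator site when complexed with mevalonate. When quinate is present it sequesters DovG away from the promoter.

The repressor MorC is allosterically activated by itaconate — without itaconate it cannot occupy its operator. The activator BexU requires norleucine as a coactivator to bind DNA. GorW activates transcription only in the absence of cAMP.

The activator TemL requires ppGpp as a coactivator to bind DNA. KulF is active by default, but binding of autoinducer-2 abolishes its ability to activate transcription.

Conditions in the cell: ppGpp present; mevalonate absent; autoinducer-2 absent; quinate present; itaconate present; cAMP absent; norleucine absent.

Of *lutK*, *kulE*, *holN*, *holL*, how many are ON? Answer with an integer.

Mevalonate is absent, so HolF is inactive.
ppGpp is present, so TemL is active.
Required activator HolF is absent, so *lutK* is not transcribed.
→ *lutK* is OFF.
Norleucine is absent, so BexU is inactive.
cAMP is absent, so GorW is active.
Required activator BexU is absent, so *kulE* is not transcribed.
→ *kulE* is OFF.
Itaconate is present, so MorC is active.
With repressor MorC bound, *holN* is not transcribed.
→ *holN* is OFF.
Quinate is present, so DovG is inactive.
Autoinducer-2 is absent, so KulF is active.
Activator KulF is present, so *holL* is transcribed.
→ *holL* is ON.
1 of the 4 genes is transcribed.

1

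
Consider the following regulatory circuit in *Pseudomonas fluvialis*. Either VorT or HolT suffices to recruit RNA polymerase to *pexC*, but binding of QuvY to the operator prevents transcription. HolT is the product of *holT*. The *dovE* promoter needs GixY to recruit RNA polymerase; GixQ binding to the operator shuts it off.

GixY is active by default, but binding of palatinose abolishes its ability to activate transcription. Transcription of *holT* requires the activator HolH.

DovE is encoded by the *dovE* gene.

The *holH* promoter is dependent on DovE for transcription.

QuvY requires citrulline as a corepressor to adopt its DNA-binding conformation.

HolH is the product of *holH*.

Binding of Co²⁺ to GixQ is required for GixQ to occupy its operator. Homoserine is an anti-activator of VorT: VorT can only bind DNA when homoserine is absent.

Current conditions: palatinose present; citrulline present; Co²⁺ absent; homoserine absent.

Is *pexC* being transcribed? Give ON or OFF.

Homoserine is absent, so VorT is active.
Citrulline is present, so QuvY is active.
Palatinose is present, so GixY is inactive.
Co²⁺ is absent, so GixQ is inactive.
Required activator GixY is absent, so *dovE* is not transcribed.
So DovE is not produced.
Required activator DovE is absent, so *holH* is not transcribed.
So HolH is not produced.
Required activator HolH is absent, so *holT* is not transcribed.
So HolT is not produced.
With repressor QuvY bound, *pexC* is not transcribed.

OFF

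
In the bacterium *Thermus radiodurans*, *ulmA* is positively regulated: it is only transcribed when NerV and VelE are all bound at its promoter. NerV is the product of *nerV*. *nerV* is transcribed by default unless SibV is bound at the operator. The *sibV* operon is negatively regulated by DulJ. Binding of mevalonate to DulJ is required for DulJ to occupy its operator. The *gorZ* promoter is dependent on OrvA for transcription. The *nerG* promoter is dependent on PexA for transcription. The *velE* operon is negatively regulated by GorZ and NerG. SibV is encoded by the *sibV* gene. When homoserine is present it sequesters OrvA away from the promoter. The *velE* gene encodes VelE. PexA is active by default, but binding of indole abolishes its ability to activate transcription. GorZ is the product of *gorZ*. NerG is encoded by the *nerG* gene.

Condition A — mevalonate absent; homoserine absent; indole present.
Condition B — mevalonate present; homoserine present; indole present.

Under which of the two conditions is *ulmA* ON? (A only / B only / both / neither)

B only

Condition A:
Mevalonate is absent, so DulJ is inactive.
With no repressor bound, *sibV* is transcribed.
So SibV is produced and active.
With repressor SibV bound, *nerV* is not transcribed.
So NerV is not produced.
Homoserine is absent, so OrvA is active.
No repressor is bound and OrvA is active, so *gorZ* is transcribed.
So GorZ is produced and active.
Indole is present, so PexA is inactive.
Required activator PexA is absent, so *nerG* is not transcribed.
So NerG is not produced.
With repressor GorZ bound, *velE* is not transcribed.
So VelE is not produced.
Required activator NerV is absent, so *ulmA* is not transcribed.
→ *ulmA* is OFF in A.
Condition B:
Mevalonate is present, so DulJ is active.
With repressor DulJ bound, *sibV* is not transcribed.
So SibV is not produced.
With no repressor bound, *nerV* is transcribed.
So NerV is produced and active.
Homoserine is present, so OrvA is inactive.
Required activator OrvA is absent, so *gorZ* is not transcribed.
So GorZ is not produced.
Indole is present, so PexA is inactive.
Required activator PexA is absent, so *nerG* is not transcribed.
So NerG is not produced.
With no repressor bound, *velE* is transcribed.
So VelE is produced and active.
No repressor is bound and NerV and VelE are active, so *ulmA* is transcribed.
→ *ulmA* is ON in B.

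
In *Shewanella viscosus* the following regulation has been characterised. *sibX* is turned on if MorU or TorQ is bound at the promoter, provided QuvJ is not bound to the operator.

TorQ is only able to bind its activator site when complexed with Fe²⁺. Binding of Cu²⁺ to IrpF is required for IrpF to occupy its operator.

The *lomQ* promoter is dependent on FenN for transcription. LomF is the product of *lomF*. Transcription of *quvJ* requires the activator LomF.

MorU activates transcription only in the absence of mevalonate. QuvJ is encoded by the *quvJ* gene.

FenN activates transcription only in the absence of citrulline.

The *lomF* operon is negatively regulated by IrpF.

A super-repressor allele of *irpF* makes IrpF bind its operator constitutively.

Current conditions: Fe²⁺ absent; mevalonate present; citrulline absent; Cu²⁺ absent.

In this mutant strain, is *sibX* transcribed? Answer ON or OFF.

IrpF is constitutively active in this strain.
With repressor IrpF bound, *lomF* is not transcribed.
So LomF is not produced.
Required activator LomF is absent, so *quvJ* is not transcribed.
So QuvJ is not produced.
Mevalonate is present, so MorU is inactive.
Fe²⁺ is absent, so TorQ is inactive.
No activator is available at the *sibX* promoter, so *sibX* is not transcribed.

OFF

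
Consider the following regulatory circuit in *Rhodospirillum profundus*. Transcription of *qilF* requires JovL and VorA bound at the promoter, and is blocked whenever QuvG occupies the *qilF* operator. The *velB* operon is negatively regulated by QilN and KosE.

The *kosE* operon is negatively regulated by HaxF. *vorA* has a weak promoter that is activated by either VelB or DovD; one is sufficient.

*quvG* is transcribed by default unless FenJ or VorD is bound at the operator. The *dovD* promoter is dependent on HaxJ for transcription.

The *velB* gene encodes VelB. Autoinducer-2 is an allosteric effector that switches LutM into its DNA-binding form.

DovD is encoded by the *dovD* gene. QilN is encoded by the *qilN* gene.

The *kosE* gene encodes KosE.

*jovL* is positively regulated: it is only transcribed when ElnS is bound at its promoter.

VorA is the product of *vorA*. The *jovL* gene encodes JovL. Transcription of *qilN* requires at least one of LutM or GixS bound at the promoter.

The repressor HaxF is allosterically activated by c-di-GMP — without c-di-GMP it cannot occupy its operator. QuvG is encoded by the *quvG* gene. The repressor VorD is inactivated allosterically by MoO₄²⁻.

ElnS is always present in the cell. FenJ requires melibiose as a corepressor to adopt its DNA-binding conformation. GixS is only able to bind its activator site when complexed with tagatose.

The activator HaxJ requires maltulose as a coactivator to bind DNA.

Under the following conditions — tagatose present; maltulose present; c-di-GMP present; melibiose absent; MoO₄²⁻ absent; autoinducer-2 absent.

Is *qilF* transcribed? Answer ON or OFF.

ON

Melibiose is absent, so FenJ is inactive.
MoO₄²⁻ is absent, so VorD is active.
With repressor VorD bound, *quvG* is not transcribed.
So QuvG is not produced.
ElnS is produced constitutively and is active.
No repressor is bound and ElnS is active, so *jovL* is transcribed.
So JovL is produced and active.
Autoinducer-2 is absent, so LutM is inactive.
Tagatose is present, so GixS is active.
Activator GixS is present, so *qilN* is transcribed.
So QilN is produced and active.
c-di-GMP is present, so HaxF is active.
With repressor HaxF bound, *kosE* is not transcribed.
So KosE is not produced.
With repressor QilN bound, *velB* is not transcribed.
So VelB is not produced.
Maltulose is present, so HaxJ is active.
No repressor is bound and HaxJ is active, so *dovD* is transcribed.
So DovD is produced and active.
Activator DovD is present, so *vorA* is transcribed.
So VorA is produced and active.
No repressor is bound and JovL and VorA are active, so *qilF* is transcribed.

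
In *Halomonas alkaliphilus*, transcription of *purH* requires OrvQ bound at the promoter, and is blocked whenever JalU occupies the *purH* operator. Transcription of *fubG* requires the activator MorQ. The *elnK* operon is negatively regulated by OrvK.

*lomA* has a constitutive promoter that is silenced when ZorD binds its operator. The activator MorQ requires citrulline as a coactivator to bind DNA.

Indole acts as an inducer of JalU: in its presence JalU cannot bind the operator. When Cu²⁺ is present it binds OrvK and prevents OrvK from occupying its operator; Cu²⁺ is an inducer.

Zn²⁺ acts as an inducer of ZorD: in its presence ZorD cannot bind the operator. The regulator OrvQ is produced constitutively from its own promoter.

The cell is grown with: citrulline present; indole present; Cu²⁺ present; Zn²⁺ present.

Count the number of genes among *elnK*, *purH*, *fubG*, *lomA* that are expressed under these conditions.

Cu²⁺ is present, so OrvK is inactive.
With no repressor bound, *elnK* is transcribed.
→ *elnK* is ON.
OrvQ is produced constitutively and is active.
Indole is present, so JalU is inactive.
No repressor is bound and OrvQ is active, so *purH* is transcribed.
→ *purH* is ON.
Citrulline is present, so MorQ is active.
No repressor is bound and MorQ is active, so *fubG* is transcribed.
→ *fubG* is ON.
Zn²⁺ is present, so ZorD is inactive.
With no repressor bound, *lomA* is transcribed.
→ *lomA* is ON.
4 of the 4 genes are transcribed.

4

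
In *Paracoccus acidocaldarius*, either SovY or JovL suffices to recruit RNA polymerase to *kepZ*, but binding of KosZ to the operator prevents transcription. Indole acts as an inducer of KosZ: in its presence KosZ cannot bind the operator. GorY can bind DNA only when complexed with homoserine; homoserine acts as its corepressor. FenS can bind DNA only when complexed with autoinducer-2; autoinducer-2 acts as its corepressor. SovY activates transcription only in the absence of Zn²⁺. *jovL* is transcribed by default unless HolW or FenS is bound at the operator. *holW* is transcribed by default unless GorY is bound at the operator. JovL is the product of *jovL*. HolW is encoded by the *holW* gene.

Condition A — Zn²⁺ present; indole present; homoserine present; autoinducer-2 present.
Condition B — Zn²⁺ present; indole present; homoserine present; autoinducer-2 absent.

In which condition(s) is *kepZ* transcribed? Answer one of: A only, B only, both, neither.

B only

Condition A:
Zn²⁺ is present, so SovY is inactive.
Indole is present, so KosZ is inactive.
Homoserine is present, so GorY is active.
With repressor GorY bound, *holW* is not transcribed.
So HolW is not produced.
Autoinducer-2 is present, so FenS is active.
With repressor FenS bound, *jovL* is not transcribed.
So JovL is not produced.
No activator is available at the *kepZ* promoter, so *kepZ* is not transcribed.
→ *kepZ* is OFF in A.
Condition B:
Zn²⁺ is present, so SovY is inactive.
Indole is present, so KosZ is inactive.
Homoserine is present, so GorY is active.
With repressor GorY bound, *holW* is not transcribed.
So HolW is not produced.
Autoinducer-2 is absent, so FenS is inactive.
With no repressor bound, *jovL* is transcribed.
So JovL is produced and active.
Activator JovL is present, so *kepZ* is transcribed.
→ *kepZ* is ON in B.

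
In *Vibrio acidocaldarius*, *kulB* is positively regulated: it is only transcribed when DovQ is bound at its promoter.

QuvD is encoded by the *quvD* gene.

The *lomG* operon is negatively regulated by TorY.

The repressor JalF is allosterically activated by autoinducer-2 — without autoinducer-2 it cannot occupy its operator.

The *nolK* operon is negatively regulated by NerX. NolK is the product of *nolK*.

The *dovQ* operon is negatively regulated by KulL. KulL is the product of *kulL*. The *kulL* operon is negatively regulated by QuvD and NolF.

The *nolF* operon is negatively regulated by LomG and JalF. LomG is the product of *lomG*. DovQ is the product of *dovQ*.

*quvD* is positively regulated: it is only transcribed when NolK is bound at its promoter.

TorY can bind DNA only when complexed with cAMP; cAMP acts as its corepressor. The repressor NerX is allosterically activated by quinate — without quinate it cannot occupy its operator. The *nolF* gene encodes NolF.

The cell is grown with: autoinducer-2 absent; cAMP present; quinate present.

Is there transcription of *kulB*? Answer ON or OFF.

ON

Quinate is present, so NerX is active.
With repressor NerX bound, *nolK* is not transcribed.
So NolK is not produced.
Required activator NolK is absent, so *quvD* is not transcribed.
So QuvD is not produced.
cAMP is present, so TorY is active.
With repressor TorY bound, *lomG* is not transcribed.
So LomG is not produced.
Autoinducer-2 is absent, so JalF is inactive.
With no repressor bound, *nolF* is transcribed.
So NolF is produced and active.
With repressor NolF bound, *kulL* is not transcribed.
So KulL is not produced.
With no repressor bound, *dovQ* is transcribed.
So DovQ is produced and active.
No repressor is bound and DovQ is active, so *kulB* is transcribed.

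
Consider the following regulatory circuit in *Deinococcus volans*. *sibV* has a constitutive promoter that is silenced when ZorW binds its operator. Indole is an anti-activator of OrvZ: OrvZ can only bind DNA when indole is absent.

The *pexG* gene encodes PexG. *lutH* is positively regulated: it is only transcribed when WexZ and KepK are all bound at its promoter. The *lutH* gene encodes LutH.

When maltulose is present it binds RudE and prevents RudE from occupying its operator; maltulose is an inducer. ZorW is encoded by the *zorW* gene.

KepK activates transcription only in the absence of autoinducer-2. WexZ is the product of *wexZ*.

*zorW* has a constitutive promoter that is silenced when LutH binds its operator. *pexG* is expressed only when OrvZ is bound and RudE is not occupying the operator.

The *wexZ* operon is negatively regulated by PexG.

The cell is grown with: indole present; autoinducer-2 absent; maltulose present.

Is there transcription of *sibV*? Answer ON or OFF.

ON

Indole is present, so OrvZ is inactive.
Maltulose is present, so RudE is inactive.
Required activator OrvZ is absent, so *pexG* is not transcribed.
So PexG is not produced.
With no repressor bound, *wexZ* is transcribed.
So WexZ is produced and active.
Autoinducer-2 is absent, so KepK is active.
No repressor is bound and WexZ and KepK are active, so *lutH* is transcribed.
So LutH is produced and active.
With repressor LutH bound, *zorW* is not transcribed.
So ZorW is not produced.
With no repressor bound, *sibV* is transcribed.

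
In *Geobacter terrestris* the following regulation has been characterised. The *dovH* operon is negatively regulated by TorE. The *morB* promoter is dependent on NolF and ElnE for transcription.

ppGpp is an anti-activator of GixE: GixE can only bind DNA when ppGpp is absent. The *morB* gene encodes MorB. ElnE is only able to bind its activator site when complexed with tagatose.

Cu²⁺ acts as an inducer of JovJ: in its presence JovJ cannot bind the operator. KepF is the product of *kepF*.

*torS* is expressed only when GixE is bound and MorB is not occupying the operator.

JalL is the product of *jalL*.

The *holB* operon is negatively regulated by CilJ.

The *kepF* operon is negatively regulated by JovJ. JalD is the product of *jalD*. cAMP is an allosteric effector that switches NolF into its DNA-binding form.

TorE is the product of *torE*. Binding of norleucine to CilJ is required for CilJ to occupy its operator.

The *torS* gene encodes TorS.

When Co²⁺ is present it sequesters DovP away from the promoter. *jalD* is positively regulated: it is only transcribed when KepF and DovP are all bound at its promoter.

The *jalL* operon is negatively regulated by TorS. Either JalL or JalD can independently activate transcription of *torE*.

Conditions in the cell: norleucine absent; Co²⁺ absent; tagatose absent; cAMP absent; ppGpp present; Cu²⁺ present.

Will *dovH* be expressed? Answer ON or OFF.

cAMP is absent, so NolF is inactive.
Tagatose is absent, so ElnE is inactive.
Required activator NolF is absent, so *morB* is not transcribed.
So MorB is not produced.
ppGpp is present, so GixE is inactive.
Required activator GixE is absent, so *torS* is not transcribed.
So TorS is not produced.
With no repressor bound, *jalL* is transcribed.
So JalL is produced and active.
Cu²⁺ is present, so JovJ is inactive.
With no repressor bound, *kepF* is transcribed.
So KepF is produced and active.
Co²⁺ is absent, so DovP is active.
No repressor is bound and KepF and DovP are active, so *jalD* is transcribed.
So JalD is produced and active.
Activator JalL is present, so *torE* is transcribed.
So TorE is produced and active.
With repressor TorE bound, *dovH* is not transcribed.

OFF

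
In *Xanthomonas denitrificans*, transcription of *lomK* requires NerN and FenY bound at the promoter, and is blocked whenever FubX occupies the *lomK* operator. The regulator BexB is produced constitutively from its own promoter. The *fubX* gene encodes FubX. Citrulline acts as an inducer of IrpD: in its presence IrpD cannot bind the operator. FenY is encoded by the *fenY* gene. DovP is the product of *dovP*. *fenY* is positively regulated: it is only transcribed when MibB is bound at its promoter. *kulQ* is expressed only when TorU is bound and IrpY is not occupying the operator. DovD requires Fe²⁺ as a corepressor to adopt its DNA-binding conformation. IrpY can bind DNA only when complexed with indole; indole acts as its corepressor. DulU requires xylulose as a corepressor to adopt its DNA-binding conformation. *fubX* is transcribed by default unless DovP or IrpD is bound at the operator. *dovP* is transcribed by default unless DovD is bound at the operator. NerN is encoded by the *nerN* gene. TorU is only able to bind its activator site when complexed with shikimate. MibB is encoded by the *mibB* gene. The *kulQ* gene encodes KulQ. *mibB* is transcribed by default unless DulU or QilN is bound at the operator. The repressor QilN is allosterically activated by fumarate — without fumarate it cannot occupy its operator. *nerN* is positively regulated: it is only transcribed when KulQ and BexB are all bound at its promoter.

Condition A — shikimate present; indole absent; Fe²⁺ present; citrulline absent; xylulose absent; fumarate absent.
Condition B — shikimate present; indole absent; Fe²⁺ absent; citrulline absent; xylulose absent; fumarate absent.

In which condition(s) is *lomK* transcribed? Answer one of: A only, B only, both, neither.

both

Condition A:
Shikimate is present, so TorU is active.
Indole is absent, so IrpY is inactive.
No repressor is bound and TorU is active, so *kulQ* is transcribed.
So KulQ is produced and active.
BexB is produced constitutively and is active.
No repressor is bound and KulQ and BexB are active, so *nerN* is transcribed.
So NerN is produced and active.
Fe²⁺ is present, so DovD is active.
With repressor DovD bound, *dovP* is not transcribed.
So DovP is not produced.
Citrulline is absent, so IrpD is active.
With repressor IrpD bound, *fubX* is not transcribed.
So FubX is not produced.
Xylulose is absent, so DulU is inactive.
Fumarate is absent, so QilN is inactive.
With no repressor bound, *mibB* is transcribed.
So MibB is produced and active.
No repressor is bound and MibB is active, so *fenY* is transcribed.
So FenY is produced and active.
No repressor is bound and NerN and FenY are active, so *lomK* is transcribed.
→ *lomK* is ON in A.
Condition B:
Shikimate is present, so TorU is active.
Indole is absent, so IrpY is inactive.
No repressor is bound and TorU is active, so *kulQ* is transcribed.
So KulQ is produced and active.
BexB is produced constitutively and is active.
No repressor is bound and KulQ and BexB are active, so *nerN* is transcribed.
So NerN is produced and active.
Fe²⁺ is absent, so DovD is inactive.
With no repressor bound, *dovP* is transcribed.
So DovP is produced and active.
Citrulline is absent, so IrpD is active.
With repressor DovP bound, *fubX* is not transcribed.
So FubX is not produced.
Xylulose is absent, so DulU is inactive.
Fumarate is absent, so QilN is inactive.
With no repressor bound, *mibB* is transcribed.
So MibB is produced and active.
No repressor is bound and MibB is active, so *fenY* is transcribed.
So FenY is produced and active.
No repressor is bound and NerN and FenY are active, so *lomK* is transcribed.
→ *lomK* is ON in B.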